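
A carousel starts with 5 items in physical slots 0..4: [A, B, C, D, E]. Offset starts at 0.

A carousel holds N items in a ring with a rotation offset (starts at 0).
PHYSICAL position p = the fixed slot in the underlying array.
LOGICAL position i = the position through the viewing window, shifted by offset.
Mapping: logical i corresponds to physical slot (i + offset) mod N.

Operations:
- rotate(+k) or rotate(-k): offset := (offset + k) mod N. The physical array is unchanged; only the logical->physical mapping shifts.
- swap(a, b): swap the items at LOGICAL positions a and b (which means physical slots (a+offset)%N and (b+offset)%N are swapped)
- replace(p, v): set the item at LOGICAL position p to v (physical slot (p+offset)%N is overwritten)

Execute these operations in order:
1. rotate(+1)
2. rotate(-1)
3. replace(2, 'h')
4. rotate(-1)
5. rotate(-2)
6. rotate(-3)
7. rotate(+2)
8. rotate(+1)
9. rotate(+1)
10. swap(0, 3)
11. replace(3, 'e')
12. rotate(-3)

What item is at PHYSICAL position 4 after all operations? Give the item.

After op 1 (rotate(+1)): offset=1, physical=[A,B,C,D,E], logical=[B,C,D,E,A]
After op 2 (rotate(-1)): offset=0, physical=[A,B,C,D,E], logical=[A,B,C,D,E]
After op 3 (replace(2, 'h')): offset=0, physical=[A,B,h,D,E], logical=[A,B,h,D,E]
After op 4 (rotate(-1)): offset=4, physical=[A,B,h,D,E], logical=[E,A,B,h,D]
After op 5 (rotate(-2)): offset=2, physical=[A,B,h,D,E], logical=[h,D,E,A,B]
After op 6 (rotate(-3)): offset=4, physical=[A,B,h,D,E], logical=[E,A,B,h,D]
After op 7 (rotate(+2)): offset=1, physical=[A,B,h,D,E], logical=[B,h,D,E,A]
After op 8 (rotate(+1)): offset=2, physical=[A,B,h,D,E], logical=[h,D,E,A,B]
After op 9 (rotate(+1)): offset=3, physical=[A,B,h,D,E], logical=[D,E,A,B,h]
After op 10 (swap(0, 3)): offset=3, physical=[A,D,h,B,E], logical=[B,E,A,D,h]
After op 11 (replace(3, 'e')): offset=3, physical=[A,e,h,B,E], logical=[B,E,A,e,h]
After op 12 (rotate(-3)): offset=0, physical=[A,e,h,B,E], logical=[A,e,h,B,E]

Answer: E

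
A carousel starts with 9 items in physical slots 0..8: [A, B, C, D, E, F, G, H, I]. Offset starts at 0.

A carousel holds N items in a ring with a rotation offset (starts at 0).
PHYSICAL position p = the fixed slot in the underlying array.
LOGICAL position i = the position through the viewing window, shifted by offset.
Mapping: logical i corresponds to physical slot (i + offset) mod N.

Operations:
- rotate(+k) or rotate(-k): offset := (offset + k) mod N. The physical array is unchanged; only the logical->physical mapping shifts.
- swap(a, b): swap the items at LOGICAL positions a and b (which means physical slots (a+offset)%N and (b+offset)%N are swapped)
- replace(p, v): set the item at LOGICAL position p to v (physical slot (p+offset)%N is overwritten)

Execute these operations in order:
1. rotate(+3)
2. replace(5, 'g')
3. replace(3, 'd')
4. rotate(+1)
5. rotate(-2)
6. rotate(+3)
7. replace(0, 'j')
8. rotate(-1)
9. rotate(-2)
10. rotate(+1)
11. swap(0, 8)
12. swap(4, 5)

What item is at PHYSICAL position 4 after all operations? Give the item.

Answer: E

Derivation:
After op 1 (rotate(+3)): offset=3, physical=[A,B,C,D,E,F,G,H,I], logical=[D,E,F,G,H,I,A,B,C]
After op 2 (replace(5, 'g')): offset=3, physical=[A,B,C,D,E,F,G,H,g], logical=[D,E,F,G,H,g,A,B,C]
After op 3 (replace(3, 'd')): offset=3, physical=[A,B,C,D,E,F,d,H,g], logical=[D,E,F,d,H,g,A,B,C]
After op 4 (rotate(+1)): offset=4, physical=[A,B,C,D,E,F,d,H,g], logical=[E,F,d,H,g,A,B,C,D]
After op 5 (rotate(-2)): offset=2, physical=[A,B,C,D,E,F,d,H,g], logical=[C,D,E,F,d,H,g,A,B]
After op 6 (rotate(+3)): offset=5, physical=[A,B,C,D,E,F,d,H,g], logical=[F,d,H,g,A,B,C,D,E]
After op 7 (replace(0, 'j')): offset=5, physical=[A,B,C,D,E,j,d,H,g], logical=[j,d,H,g,A,B,C,D,E]
After op 8 (rotate(-1)): offset=4, physical=[A,B,C,D,E,j,d,H,g], logical=[E,j,d,H,g,A,B,C,D]
After op 9 (rotate(-2)): offset=2, physical=[A,B,C,D,E,j,d,H,g], logical=[C,D,E,j,d,H,g,A,B]
After op 10 (rotate(+1)): offset=3, physical=[A,B,C,D,E,j,d,H,g], logical=[D,E,j,d,H,g,A,B,C]
After op 11 (swap(0, 8)): offset=3, physical=[A,B,D,C,E,j,d,H,g], logical=[C,E,j,d,H,g,A,B,D]
After op 12 (swap(4, 5)): offset=3, physical=[A,B,D,C,E,j,d,g,H], logical=[C,E,j,d,g,H,A,B,D]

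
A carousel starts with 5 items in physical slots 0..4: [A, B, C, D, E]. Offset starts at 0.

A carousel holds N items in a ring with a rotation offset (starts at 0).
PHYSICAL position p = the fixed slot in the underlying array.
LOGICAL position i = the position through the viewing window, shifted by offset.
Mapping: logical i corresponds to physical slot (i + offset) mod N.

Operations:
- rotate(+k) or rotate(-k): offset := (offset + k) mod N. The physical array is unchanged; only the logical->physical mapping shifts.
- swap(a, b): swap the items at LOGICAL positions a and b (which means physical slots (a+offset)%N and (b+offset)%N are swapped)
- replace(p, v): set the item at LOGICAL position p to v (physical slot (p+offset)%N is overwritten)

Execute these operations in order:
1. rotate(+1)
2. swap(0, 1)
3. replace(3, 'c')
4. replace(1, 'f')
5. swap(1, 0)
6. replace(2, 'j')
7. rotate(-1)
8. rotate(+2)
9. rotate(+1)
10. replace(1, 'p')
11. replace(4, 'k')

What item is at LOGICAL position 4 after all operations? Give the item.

Answer: k

Derivation:
After op 1 (rotate(+1)): offset=1, physical=[A,B,C,D,E], logical=[B,C,D,E,A]
After op 2 (swap(0, 1)): offset=1, physical=[A,C,B,D,E], logical=[C,B,D,E,A]
After op 3 (replace(3, 'c')): offset=1, physical=[A,C,B,D,c], logical=[C,B,D,c,A]
After op 4 (replace(1, 'f')): offset=1, physical=[A,C,f,D,c], logical=[C,f,D,c,A]
After op 5 (swap(1, 0)): offset=1, physical=[A,f,C,D,c], logical=[f,C,D,c,A]
After op 6 (replace(2, 'j')): offset=1, physical=[A,f,C,j,c], logical=[f,C,j,c,A]
After op 7 (rotate(-1)): offset=0, physical=[A,f,C,j,c], logical=[A,f,C,j,c]
After op 8 (rotate(+2)): offset=2, physical=[A,f,C,j,c], logical=[C,j,c,A,f]
After op 9 (rotate(+1)): offset=3, physical=[A,f,C,j,c], logical=[j,c,A,f,C]
After op 10 (replace(1, 'p')): offset=3, physical=[A,f,C,j,p], logical=[j,p,A,f,C]
After op 11 (replace(4, 'k')): offset=3, physical=[A,f,k,j,p], logical=[j,p,A,f,k]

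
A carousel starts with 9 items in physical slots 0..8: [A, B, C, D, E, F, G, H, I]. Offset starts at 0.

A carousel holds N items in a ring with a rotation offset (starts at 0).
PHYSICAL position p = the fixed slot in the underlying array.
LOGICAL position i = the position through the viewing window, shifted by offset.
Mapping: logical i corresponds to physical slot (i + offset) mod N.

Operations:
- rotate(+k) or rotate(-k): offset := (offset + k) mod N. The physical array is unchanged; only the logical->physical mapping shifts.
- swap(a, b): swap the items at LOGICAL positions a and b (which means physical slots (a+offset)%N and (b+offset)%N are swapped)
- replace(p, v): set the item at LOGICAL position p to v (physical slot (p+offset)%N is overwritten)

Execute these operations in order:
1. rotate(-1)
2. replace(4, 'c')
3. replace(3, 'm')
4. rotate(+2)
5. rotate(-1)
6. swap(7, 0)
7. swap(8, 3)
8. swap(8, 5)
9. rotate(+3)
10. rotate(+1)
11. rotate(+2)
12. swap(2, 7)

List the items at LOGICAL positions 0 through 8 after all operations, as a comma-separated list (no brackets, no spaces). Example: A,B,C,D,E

Answer: G,A,E,H,B,m,I,F,c

Derivation:
After op 1 (rotate(-1)): offset=8, physical=[A,B,C,D,E,F,G,H,I], logical=[I,A,B,C,D,E,F,G,H]
After op 2 (replace(4, 'c')): offset=8, physical=[A,B,C,c,E,F,G,H,I], logical=[I,A,B,C,c,E,F,G,H]
After op 3 (replace(3, 'm')): offset=8, physical=[A,B,m,c,E,F,G,H,I], logical=[I,A,B,m,c,E,F,G,H]
After op 4 (rotate(+2)): offset=1, physical=[A,B,m,c,E,F,G,H,I], logical=[B,m,c,E,F,G,H,I,A]
After op 5 (rotate(-1)): offset=0, physical=[A,B,m,c,E,F,G,H,I], logical=[A,B,m,c,E,F,G,H,I]
After op 6 (swap(7, 0)): offset=0, physical=[H,B,m,c,E,F,G,A,I], logical=[H,B,m,c,E,F,G,A,I]
After op 7 (swap(8, 3)): offset=0, physical=[H,B,m,I,E,F,G,A,c], logical=[H,B,m,I,E,F,G,A,c]
After op 8 (swap(8, 5)): offset=0, physical=[H,B,m,I,E,c,G,A,F], logical=[H,B,m,I,E,c,G,A,F]
After op 9 (rotate(+3)): offset=3, physical=[H,B,m,I,E,c,G,A,F], logical=[I,E,c,G,A,F,H,B,m]
After op 10 (rotate(+1)): offset=4, physical=[H,B,m,I,E,c,G,A,F], logical=[E,c,G,A,F,H,B,m,I]
After op 11 (rotate(+2)): offset=6, physical=[H,B,m,I,E,c,G,A,F], logical=[G,A,F,H,B,m,I,E,c]
After op 12 (swap(2, 7)): offset=6, physical=[H,B,m,I,F,c,G,A,E], logical=[G,A,E,H,B,m,I,F,c]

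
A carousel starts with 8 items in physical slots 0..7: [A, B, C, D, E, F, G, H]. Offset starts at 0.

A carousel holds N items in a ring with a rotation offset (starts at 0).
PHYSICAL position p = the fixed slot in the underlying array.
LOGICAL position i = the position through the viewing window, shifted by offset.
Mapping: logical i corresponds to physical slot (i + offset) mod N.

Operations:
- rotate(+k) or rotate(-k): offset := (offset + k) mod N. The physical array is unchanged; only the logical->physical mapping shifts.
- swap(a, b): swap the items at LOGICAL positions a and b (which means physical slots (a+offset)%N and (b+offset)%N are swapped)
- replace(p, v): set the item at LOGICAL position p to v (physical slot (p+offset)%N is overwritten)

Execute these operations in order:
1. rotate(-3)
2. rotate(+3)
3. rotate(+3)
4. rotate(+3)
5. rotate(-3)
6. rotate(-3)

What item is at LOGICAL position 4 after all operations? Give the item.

Answer: E

Derivation:
After op 1 (rotate(-3)): offset=5, physical=[A,B,C,D,E,F,G,H], logical=[F,G,H,A,B,C,D,E]
After op 2 (rotate(+3)): offset=0, physical=[A,B,C,D,E,F,G,H], logical=[A,B,C,D,E,F,G,H]
After op 3 (rotate(+3)): offset=3, physical=[A,B,C,D,E,F,G,H], logical=[D,E,F,G,H,A,B,C]
After op 4 (rotate(+3)): offset=6, physical=[A,B,C,D,E,F,G,H], logical=[G,H,A,B,C,D,E,F]
After op 5 (rotate(-3)): offset=3, physical=[A,B,C,D,E,F,G,H], logical=[D,E,F,G,H,A,B,C]
After op 6 (rotate(-3)): offset=0, physical=[A,B,C,D,E,F,G,H], logical=[A,B,C,D,E,F,G,H]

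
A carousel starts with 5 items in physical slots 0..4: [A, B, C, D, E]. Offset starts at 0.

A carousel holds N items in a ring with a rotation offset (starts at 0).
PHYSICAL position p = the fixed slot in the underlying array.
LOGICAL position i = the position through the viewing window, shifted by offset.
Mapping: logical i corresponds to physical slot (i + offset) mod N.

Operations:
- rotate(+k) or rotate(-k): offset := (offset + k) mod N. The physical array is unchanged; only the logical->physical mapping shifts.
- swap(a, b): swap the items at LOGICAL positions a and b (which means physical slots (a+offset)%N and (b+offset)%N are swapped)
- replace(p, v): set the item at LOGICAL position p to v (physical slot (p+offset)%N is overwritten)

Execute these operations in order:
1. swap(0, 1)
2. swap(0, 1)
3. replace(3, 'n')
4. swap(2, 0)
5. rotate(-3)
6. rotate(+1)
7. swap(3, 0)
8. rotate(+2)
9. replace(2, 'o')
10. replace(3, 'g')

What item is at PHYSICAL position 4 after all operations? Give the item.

Answer: E

Derivation:
After op 1 (swap(0, 1)): offset=0, physical=[B,A,C,D,E], logical=[B,A,C,D,E]
After op 2 (swap(0, 1)): offset=0, physical=[A,B,C,D,E], logical=[A,B,C,D,E]
After op 3 (replace(3, 'n')): offset=0, physical=[A,B,C,n,E], logical=[A,B,C,n,E]
After op 4 (swap(2, 0)): offset=0, physical=[C,B,A,n,E], logical=[C,B,A,n,E]
After op 5 (rotate(-3)): offset=2, physical=[C,B,A,n,E], logical=[A,n,E,C,B]
After op 6 (rotate(+1)): offset=3, physical=[C,B,A,n,E], logical=[n,E,C,B,A]
After op 7 (swap(3, 0)): offset=3, physical=[C,n,A,B,E], logical=[B,E,C,n,A]
After op 8 (rotate(+2)): offset=0, physical=[C,n,A,B,E], logical=[C,n,A,B,E]
After op 9 (replace(2, 'o')): offset=0, physical=[C,n,o,B,E], logical=[C,n,o,B,E]
After op 10 (replace(3, 'g')): offset=0, physical=[C,n,o,g,E], logical=[C,n,o,g,E]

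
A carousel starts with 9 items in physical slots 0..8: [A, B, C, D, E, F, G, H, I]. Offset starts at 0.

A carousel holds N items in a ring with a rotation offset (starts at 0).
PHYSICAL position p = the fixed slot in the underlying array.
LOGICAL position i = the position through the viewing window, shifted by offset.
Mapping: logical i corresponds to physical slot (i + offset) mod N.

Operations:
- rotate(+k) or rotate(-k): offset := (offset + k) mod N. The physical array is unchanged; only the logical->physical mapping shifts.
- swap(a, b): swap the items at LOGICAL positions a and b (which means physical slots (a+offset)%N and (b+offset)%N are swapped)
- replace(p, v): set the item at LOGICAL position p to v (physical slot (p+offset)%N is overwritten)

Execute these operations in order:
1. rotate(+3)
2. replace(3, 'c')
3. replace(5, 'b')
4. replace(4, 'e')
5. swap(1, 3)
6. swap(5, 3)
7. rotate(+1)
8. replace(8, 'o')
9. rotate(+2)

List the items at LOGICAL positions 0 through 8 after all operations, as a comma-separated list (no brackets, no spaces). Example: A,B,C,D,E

Answer: b,e,E,A,B,C,o,c,F

Derivation:
After op 1 (rotate(+3)): offset=3, physical=[A,B,C,D,E,F,G,H,I], logical=[D,E,F,G,H,I,A,B,C]
After op 2 (replace(3, 'c')): offset=3, physical=[A,B,C,D,E,F,c,H,I], logical=[D,E,F,c,H,I,A,B,C]
After op 3 (replace(5, 'b')): offset=3, physical=[A,B,C,D,E,F,c,H,b], logical=[D,E,F,c,H,b,A,B,C]
After op 4 (replace(4, 'e')): offset=3, physical=[A,B,C,D,E,F,c,e,b], logical=[D,E,F,c,e,b,A,B,C]
After op 5 (swap(1, 3)): offset=3, physical=[A,B,C,D,c,F,E,e,b], logical=[D,c,F,E,e,b,A,B,C]
After op 6 (swap(5, 3)): offset=3, physical=[A,B,C,D,c,F,b,e,E], logical=[D,c,F,b,e,E,A,B,C]
After op 7 (rotate(+1)): offset=4, physical=[A,B,C,D,c,F,b,e,E], logical=[c,F,b,e,E,A,B,C,D]
After op 8 (replace(8, 'o')): offset=4, physical=[A,B,C,o,c,F,b,e,E], logical=[c,F,b,e,E,A,B,C,o]
After op 9 (rotate(+2)): offset=6, physical=[A,B,C,o,c,F,b,e,E], logical=[b,e,E,A,B,C,o,c,F]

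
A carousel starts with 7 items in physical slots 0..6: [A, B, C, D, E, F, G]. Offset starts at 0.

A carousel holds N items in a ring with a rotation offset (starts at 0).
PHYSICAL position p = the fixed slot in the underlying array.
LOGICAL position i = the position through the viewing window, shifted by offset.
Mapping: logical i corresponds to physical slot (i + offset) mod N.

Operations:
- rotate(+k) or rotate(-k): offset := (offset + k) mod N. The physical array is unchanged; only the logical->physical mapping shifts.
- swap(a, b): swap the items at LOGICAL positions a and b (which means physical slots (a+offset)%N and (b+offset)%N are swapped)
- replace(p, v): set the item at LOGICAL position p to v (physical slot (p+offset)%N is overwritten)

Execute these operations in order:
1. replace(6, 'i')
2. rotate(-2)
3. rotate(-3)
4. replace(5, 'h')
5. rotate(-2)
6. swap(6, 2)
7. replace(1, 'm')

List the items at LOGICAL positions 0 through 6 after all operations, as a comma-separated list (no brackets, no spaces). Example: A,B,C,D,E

Answer: h,m,i,D,E,F,C

Derivation:
After op 1 (replace(6, 'i')): offset=0, physical=[A,B,C,D,E,F,i], logical=[A,B,C,D,E,F,i]
After op 2 (rotate(-2)): offset=5, physical=[A,B,C,D,E,F,i], logical=[F,i,A,B,C,D,E]
After op 3 (rotate(-3)): offset=2, physical=[A,B,C,D,E,F,i], logical=[C,D,E,F,i,A,B]
After op 4 (replace(5, 'h')): offset=2, physical=[h,B,C,D,E,F,i], logical=[C,D,E,F,i,h,B]
After op 5 (rotate(-2)): offset=0, physical=[h,B,C,D,E,F,i], logical=[h,B,C,D,E,F,i]
After op 6 (swap(6, 2)): offset=0, physical=[h,B,i,D,E,F,C], logical=[h,B,i,D,E,F,C]
After op 7 (replace(1, 'm')): offset=0, physical=[h,m,i,D,E,F,C], logical=[h,m,i,D,E,F,C]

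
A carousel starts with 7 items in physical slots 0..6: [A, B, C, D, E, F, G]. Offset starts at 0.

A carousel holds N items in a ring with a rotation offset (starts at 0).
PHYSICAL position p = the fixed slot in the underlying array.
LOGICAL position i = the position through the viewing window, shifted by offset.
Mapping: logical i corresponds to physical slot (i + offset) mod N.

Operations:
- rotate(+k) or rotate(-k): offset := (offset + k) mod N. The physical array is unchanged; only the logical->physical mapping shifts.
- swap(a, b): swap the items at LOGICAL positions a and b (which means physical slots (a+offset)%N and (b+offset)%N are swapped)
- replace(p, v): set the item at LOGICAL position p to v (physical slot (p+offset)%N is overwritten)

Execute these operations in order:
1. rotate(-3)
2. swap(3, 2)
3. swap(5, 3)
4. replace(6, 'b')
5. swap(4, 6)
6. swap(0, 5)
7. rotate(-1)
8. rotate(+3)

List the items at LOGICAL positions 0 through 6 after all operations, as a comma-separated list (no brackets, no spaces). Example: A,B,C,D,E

Answer: A,C,b,E,B,G,F

Derivation:
After op 1 (rotate(-3)): offset=4, physical=[A,B,C,D,E,F,G], logical=[E,F,G,A,B,C,D]
After op 2 (swap(3, 2)): offset=4, physical=[G,B,C,D,E,F,A], logical=[E,F,A,G,B,C,D]
After op 3 (swap(5, 3)): offset=4, physical=[C,B,G,D,E,F,A], logical=[E,F,A,C,B,G,D]
After op 4 (replace(6, 'b')): offset=4, physical=[C,B,G,b,E,F,A], logical=[E,F,A,C,B,G,b]
After op 5 (swap(4, 6)): offset=4, physical=[C,b,G,B,E,F,A], logical=[E,F,A,C,b,G,B]
After op 6 (swap(0, 5)): offset=4, physical=[C,b,E,B,G,F,A], logical=[G,F,A,C,b,E,B]
After op 7 (rotate(-1)): offset=3, physical=[C,b,E,B,G,F,A], logical=[B,G,F,A,C,b,E]
After op 8 (rotate(+3)): offset=6, physical=[C,b,E,B,G,F,A], logical=[A,C,b,E,B,G,F]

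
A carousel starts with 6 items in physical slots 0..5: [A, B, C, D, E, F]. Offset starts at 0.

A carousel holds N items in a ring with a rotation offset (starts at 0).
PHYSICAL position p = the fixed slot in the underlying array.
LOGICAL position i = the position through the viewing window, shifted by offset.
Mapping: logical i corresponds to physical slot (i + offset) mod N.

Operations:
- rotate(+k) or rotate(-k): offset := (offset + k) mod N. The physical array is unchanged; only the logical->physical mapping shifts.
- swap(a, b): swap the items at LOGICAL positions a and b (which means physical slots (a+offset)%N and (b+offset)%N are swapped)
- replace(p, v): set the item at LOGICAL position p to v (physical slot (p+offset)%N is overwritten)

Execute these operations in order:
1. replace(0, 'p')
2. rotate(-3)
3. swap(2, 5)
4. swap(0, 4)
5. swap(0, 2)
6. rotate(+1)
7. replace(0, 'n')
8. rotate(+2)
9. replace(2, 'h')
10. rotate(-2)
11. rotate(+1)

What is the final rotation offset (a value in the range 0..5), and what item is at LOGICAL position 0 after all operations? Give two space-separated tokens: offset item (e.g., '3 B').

After op 1 (replace(0, 'p')): offset=0, physical=[p,B,C,D,E,F], logical=[p,B,C,D,E,F]
After op 2 (rotate(-3)): offset=3, physical=[p,B,C,D,E,F], logical=[D,E,F,p,B,C]
After op 3 (swap(2, 5)): offset=3, physical=[p,B,F,D,E,C], logical=[D,E,C,p,B,F]
After op 4 (swap(0, 4)): offset=3, physical=[p,D,F,B,E,C], logical=[B,E,C,p,D,F]
After op 5 (swap(0, 2)): offset=3, physical=[p,D,F,C,E,B], logical=[C,E,B,p,D,F]
After op 6 (rotate(+1)): offset=4, physical=[p,D,F,C,E,B], logical=[E,B,p,D,F,C]
After op 7 (replace(0, 'n')): offset=4, physical=[p,D,F,C,n,B], logical=[n,B,p,D,F,C]
After op 8 (rotate(+2)): offset=0, physical=[p,D,F,C,n,B], logical=[p,D,F,C,n,B]
After op 9 (replace(2, 'h')): offset=0, physical=[p,D,h,C,n,B], logical=[p,D,h,C,n,B]
After op 10 (rotate(-2)): offset=4, physical=[p,D,h,C,n,B], logical=[n,B,p,D,h,C]
After op 11 (rotate(+1)): offset=5, physical=[p,D,h,C,n,B], logical=[B,p,D,h,C,n]

Answer: 5 B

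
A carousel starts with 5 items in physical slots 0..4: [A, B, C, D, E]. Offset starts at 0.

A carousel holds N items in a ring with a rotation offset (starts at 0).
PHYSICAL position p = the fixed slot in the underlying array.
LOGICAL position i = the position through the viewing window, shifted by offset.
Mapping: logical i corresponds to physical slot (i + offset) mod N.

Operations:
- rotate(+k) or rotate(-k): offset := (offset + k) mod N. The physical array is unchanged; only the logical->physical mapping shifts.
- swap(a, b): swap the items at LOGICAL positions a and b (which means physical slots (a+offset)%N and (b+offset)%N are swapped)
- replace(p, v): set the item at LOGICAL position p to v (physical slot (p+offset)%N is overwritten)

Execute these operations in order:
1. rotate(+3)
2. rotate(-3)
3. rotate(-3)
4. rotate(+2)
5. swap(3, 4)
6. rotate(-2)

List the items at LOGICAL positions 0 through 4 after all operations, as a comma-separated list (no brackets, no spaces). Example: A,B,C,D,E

After op 1 (rotate(+3)): offset=3, physical=[A,B,C,D,E], logical=[D,E,A,B,C]
After op 2 (rotate(-3)): offset=0, physical=[A,B,C,D,E], logical=[A,B,C,D,E]
After op 3 (rotate(-3)): offset=2, physical=[A,B,C,D,E], logical=[C,D,E,A,B]
After op 4 (rotate(+2)): offset=4, physical=[A,B,C,D,E], logical=[E,A,B,C,D]
After op 5 (swap(3, 4)): offset=4, physical=[A,B,D,C,E], logical=[E,A,B,D,C]
After op 6 (rotate(-2)): offset=2, physical=[A,B,D,C,E], logical=[D,C,E,A,B]

Answer: D,C,E,A,B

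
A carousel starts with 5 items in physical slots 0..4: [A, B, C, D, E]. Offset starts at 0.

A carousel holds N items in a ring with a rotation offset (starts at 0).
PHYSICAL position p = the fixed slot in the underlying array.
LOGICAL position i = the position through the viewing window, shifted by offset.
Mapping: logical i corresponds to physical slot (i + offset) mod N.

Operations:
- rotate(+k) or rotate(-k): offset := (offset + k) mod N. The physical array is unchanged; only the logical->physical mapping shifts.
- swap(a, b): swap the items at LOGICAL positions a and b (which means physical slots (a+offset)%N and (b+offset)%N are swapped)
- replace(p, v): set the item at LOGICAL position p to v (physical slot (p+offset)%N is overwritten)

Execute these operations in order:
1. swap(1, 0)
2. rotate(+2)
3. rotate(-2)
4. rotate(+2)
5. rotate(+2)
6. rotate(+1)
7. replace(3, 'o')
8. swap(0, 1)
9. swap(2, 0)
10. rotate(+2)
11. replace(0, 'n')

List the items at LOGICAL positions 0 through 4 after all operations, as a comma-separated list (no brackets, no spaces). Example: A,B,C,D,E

Answer: n,o,E,C,B

Derivation:
After op 1 (swap(1, 0)): offset=0, physical=[B,A,C,D,E], logical=[B,A,C,D,E]
After op 2 (rotate(+2)): offset=2, physical=[B,A,C,D,E], logical=[C,D,E,B,A]
After op 3 (rotate(-2)): offset=0, physical=[B,A,C,D,E], logical=[B,A,C,D,E]
After op 4 (rotate(+2)): offset=2, physical=[B,A,C,D,E], logical=[C,D,E,B,A]
After op 5 (rotate(+2)): offset=4, physical=[B,A,C,D,E], logical=[E,B,A,C,D]
After op 6 (rotate(+1)): offset=0, physical=[B,A,C,D,E], logical=[B,A,C,D,E]
After op 7 (replace(3, 'o')): offset=0, physical=[B,A,C,o,E], logical=[B,A,C,o,E]
After op 8 (swap(0, 1)): offset=0, physical=[A,B,C,o,E], logical=[A,B,C,o,E]
After op 9 (swap(2, 0)): offset=0, physical=[C,B,A,o,E], logical=[C,B,A,o,E]
After op 10 (rotate(+2)): offset=2, physical=[C,B,A,o,E], logical=[A,o,E,C,B]
After op 11 (replace(0, 'n')): offset=2, physical=[C,B,n,o,E], logical=[n,o,E,C,B]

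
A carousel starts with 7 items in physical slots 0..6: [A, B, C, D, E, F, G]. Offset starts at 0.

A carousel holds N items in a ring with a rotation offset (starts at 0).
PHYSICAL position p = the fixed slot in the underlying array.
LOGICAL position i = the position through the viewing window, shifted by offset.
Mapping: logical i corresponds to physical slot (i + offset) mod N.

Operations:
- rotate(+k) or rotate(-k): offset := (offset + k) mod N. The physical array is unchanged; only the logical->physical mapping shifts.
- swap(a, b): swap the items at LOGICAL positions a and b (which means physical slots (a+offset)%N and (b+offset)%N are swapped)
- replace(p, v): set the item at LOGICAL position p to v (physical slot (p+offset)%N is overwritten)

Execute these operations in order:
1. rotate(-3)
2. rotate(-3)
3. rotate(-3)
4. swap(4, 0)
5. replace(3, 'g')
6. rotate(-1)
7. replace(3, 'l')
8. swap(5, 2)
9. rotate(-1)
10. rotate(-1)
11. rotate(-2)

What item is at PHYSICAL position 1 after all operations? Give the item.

After op 1 (rotate(-3)): offset=4, physical=[A,B,C,D,E,F,G], logical=[E,F,G,A,B,C,D]
After op 2 (rotate(-3)): offset=1, physical=[A,B,C,D,E,F,G], logical=[B,C,D,E,F,G,A]
After op 3 (rotate(-3)): offset=5, physical=[A,B,C,D,E,F,G], logical=[F,G,A,B,C,D,E]
After op 4 (swap(4, 0)): offset=5, physical=[A,B,F,D,E,C,G], logical=[C,G,A,B,F,D,E]
After op 5 (replace(3, 'g')): offset=5, physical=[A,g,F,D,E,C,G], logical=[C,G,A,g,F,D,E]
After op 6 (rotate(-1)): offset=4, physical=[A,g,F,D,E,C,G], logical=[E,C,G,A,g,F,D]
After op 7 (replace(3, 'l')): offset=4, physical=[l,g,F,D,E,C,G], logical=[E,C,G,l,g,F,D]
After op 8 (swap(5, 2)): offset=4, physical=[l,g,G,D,E,C,F], logical=[E,C,F,l,g,G,D]
After op 9 (rotate(-1)): offset=3, physical=[l,g,G,D,E,C,F], logical=[D,E,C,F,l,g,G]
After op 10 (rotate(-1)): offset=2, physical=[l,g,G,D,E,C,F], logical=[G,D,E,C,F,l,g]
After op 11 (rotate(-2)): offset=0, physical=[l,g,G,D,E,C,F], logical=[l,g,G,D,E,C,F]

Answer: g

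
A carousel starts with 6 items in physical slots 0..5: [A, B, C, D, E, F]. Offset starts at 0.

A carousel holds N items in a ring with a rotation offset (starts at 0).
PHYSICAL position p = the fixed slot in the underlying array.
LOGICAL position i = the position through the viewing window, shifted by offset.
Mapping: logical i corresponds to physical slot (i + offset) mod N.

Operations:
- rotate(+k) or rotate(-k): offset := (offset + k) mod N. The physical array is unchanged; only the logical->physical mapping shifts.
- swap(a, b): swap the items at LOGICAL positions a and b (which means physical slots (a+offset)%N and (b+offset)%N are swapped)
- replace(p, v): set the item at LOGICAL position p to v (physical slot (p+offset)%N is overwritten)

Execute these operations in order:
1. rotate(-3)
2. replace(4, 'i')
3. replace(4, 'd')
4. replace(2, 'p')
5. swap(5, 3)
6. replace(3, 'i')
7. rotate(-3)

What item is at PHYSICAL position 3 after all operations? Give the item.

Answer: D

Derivation:
After op 1 (rotate(-3)): offset=3, physical=[A,B,C,D,E,F], logical=[D,E,F,A,B,C]
After op 2 (replace(4, 'i')): offset=3, physical=[A,i,C,D,E,F], logical=[D,E,F,A,i,C]
After op 3 (replace(4, 'd')): offset=3, physical=[A,d,C,D,E,F], logical=[D,E,F,A,d,C]
After op 4 (replace(2, 'p')): offset=3, physical=[A,d,C,D,E,p], logical=[D,E,p,A,d,C]
After op 5 (swap(5, 3)): offset=3, physical=[C,d,A,D,E,p], logical=[D,E,p,C,d,A]
After op 6 (replace(3, 'i')): offset=3, physical=[i,d,A,D,E,p], logical=[D,E,p,i,d,A]
After op 7 (rotate(-3)): offset=0, physical=[i,d,A,D,E,p], logical=[i,d,A,D,E,p]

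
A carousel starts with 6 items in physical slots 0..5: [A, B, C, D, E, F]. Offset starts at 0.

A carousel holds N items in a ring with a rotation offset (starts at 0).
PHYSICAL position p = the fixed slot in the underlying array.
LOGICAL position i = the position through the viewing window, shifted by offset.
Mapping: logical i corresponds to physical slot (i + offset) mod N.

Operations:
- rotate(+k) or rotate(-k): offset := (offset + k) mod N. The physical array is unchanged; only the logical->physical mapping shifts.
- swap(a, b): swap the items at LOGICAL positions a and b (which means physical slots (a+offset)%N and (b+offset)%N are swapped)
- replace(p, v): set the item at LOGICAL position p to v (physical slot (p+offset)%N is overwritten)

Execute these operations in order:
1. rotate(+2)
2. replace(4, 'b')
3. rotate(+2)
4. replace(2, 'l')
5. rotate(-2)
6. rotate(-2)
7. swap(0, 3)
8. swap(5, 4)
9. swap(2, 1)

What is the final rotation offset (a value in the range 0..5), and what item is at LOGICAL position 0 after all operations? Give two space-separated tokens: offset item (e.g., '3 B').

After op 1 (rotate(+2)): offset=2, physical=[A,B,C,D,E,F], logical=[C,D,E,F,A,B]
After op 2 (replace(4, 'b')): offset=2, physical=[b,B,C,D,E,F], logical=[C,D,E,F,b,B]
After op 3 (rotate(+2)): offset=4, physical=[b,B,C,D,E,F], logical=[E,F,b,B,C,D]
After op 4 (replace(2, 'l')): offset=4, physical=[l,B,C,D,E,F], logical=[E,F,l,B,C,D]
After op 5 (rotate(-2)): offset=2, physical=[l,B,C,D,E,F], logical=[C,D,E,F,l,B]
After op 6 (rotate(-2)): offset=0, physical=[l,B,C,D,E,F], logical=[l,B,C,D,E,F]
After op 7 (swap(0, 3)): offset=0, physical=[D,B,C,l,E,F], logical=[D,B,C,l,E,F]
After op 8 (swap(5, 4)): offset=0, physical=[D,B,C,l,F,E], logical=[D,B,C,l,F,E]
After op 9 (swap(2, 1)): offset=0, physical=[D,C,B,l,F,E], logical=[D,C,B,l,F,E]

Answer: 0 D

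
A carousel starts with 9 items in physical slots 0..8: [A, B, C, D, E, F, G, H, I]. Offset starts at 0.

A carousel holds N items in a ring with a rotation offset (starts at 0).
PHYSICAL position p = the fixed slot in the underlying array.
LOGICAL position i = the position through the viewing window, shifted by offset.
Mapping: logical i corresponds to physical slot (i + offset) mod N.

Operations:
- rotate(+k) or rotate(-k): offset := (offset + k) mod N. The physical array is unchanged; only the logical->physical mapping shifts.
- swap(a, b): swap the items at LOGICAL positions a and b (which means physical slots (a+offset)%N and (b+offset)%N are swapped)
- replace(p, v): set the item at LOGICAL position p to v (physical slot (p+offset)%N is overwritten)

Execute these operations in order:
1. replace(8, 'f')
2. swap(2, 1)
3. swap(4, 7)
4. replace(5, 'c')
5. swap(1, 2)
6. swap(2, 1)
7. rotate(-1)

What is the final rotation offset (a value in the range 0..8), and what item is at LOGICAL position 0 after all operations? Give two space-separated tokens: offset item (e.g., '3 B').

After op 1 (replace(8, 'f')): offset=0, physical=[A,B,C,D,E,F,G,H,f], logical=[A,B,C,D,E,F,G,H,f]
After op 2 (swap(2, 1)): offset=0, physical=[A,C,B,D,E,F,G,H,f], logical=[A,C,B,D,E,F,G,H,f]
After op 3 (swap(4, 7)): offset=0, physical=[A,C,B,D,H,F,G,E,f], logical=[A,C,B,D,H,F,G,E,f]
After op 4 (replace(5, 'c')): offset=0, physical=[A,C,B,D,H,c,G,E,f], logical=[A,C,B,D,H,c,G,E,f]
After op 5 (swap(1, 2)): offset=0, physical=[A,B,C,D,H,c,G,E,f], logical=[A,B,C,D,H,c,G,E,f]
After op 6 (swap(2, 1)): offset=0, physical=[A,C,B,D,H,c,G,E,f], logical=[A,C,B,D,H,c,G,E,f]
After op 7 (rotate(-1)): offset=8, physical=[A,C,B,D,H,c,G,E,f], logical=[f,A,C,B,D,H,c,G,E]

Answer: 8 f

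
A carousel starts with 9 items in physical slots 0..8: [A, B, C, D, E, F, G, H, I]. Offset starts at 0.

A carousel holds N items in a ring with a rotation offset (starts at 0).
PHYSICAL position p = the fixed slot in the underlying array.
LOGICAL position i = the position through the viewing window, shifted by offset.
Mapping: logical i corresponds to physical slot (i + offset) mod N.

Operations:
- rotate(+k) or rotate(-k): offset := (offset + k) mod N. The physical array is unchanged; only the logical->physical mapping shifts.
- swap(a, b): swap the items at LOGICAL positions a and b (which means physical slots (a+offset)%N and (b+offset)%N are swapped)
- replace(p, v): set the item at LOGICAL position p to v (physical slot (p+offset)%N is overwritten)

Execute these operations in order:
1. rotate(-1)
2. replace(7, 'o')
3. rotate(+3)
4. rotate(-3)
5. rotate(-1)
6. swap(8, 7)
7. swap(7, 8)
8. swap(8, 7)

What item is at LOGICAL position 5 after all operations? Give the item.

After op 1 (rotate(-1)): offset=8, physical=[A,B,C,D,E,F,G,H,I], logical=[I,A,B,C,D,E,F,G,H]
After op 2 (replace(7, 'o')): offset=8, physical=[A,B,C,D,E,F,o,H,I], logical=[I,A,B,C,D,E,F,o,H]
After op 3 (rotate(+3)): offset=2, physical=[A,B,C,D,E,F,o,H,I], logical=[C,D,E,F,o,H,I,A,B]
After op 4 (rotate(-3)): offset=8, physical=[A,B,C,D,E,F,o,H,I], logical=[I,A,B,C,D,E,F,o,H]
After op 5 (rotate(-1)): offset=7, physical=[A,B,C,D,E,F,o,H,I], logical=[H,I,A,B,C,D,E,F,o]
After op 6 (swap(8, 7)): offset=7, physical=[A,B,C,D,E,o,F,H,I], logical=[H,I,A,B,C,D,E,o,F]
After op 7 (swap(7, 8)): offset=7, physical=[A,B,C,D,E,F,o,H,I], logical=[H,I,A,B,C,D,E,F,o]
After op 8 (swap(8, 7)): offset=7, physical=[A,B,C,D,E,o,F,H,I], logical=[H,I,A,B,C,D,E,o,F]

Answer: D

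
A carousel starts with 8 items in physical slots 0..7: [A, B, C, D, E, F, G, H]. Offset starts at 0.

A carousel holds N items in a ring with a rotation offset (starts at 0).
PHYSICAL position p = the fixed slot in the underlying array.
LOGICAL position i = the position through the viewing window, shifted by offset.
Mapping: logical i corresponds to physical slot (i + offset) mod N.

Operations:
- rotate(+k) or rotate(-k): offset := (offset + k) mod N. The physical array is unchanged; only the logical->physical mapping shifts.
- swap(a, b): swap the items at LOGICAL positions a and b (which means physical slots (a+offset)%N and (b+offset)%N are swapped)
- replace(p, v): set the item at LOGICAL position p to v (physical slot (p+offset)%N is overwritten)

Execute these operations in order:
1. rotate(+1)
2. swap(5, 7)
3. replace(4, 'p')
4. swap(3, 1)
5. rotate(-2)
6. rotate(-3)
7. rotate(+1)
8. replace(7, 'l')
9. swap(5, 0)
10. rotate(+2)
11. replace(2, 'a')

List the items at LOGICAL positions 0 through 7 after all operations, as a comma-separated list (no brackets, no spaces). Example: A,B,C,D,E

After op 1 (rotate(+1)): offset=1, physical=[A,B,C,D,E,F,G,H], logical=[B,C,D,E,F,G,H,A]
After op 2 (swap(5, 7)): offset=1, physical=[G,B,C,D,E,F,A,H], logical=[B,C,D,E,F,A,H,G]
After op 3 (replace(4, 'p')): offset=1, physical=[G,B,C,D,E,p,A,H], logical=[B,C,D,E,p,A,H,G]
After op 4 (swap(3, 1)): offset=1, physical=[G,B,E,D,C,p,A,H], logical=[B,E,D,C,p,A,H,G]
After op 5 (rotate(-2)): offset=7, physical=[G,B,E,D,C,p,A,H], logical=[H,G,B,E,D,C,p,A]
After op 6 (rotate(-3)): offset=4, physical=[G,B,E,D,C,p,A,H], logical=[C,p,A,H,G,B,E,D]
After op 7 (rotate(+1)): offset=5, physical=[G,B,E,D,C,p,A,H], logical=[p,A,H,G,B,E,D,C]
After op 8 (replace(7, 'l')): offset=5, physical=[G,B,E,D,l,p,A,H], logical=[p,A,H,G,B,E,D,l]
After op 9 (swap(5, 0)): offset=5, physical=[G,B,p,D,l,E,A,H], logical=[E,A,H,G,B,p,D,l]
After op 10 (rotate(+2)): offset=7, physical=[G,B,p,D,l,E,A,H], logical=[H,G,B,p,D,l,E,A]
After op 11 (replace(2, 'a')): offset=7, physical=[G,a,p,D,l,E,A,H], logical=[H,G,a,p,D,l,E,A]

Answer: H,G,a,p,D,l,E,A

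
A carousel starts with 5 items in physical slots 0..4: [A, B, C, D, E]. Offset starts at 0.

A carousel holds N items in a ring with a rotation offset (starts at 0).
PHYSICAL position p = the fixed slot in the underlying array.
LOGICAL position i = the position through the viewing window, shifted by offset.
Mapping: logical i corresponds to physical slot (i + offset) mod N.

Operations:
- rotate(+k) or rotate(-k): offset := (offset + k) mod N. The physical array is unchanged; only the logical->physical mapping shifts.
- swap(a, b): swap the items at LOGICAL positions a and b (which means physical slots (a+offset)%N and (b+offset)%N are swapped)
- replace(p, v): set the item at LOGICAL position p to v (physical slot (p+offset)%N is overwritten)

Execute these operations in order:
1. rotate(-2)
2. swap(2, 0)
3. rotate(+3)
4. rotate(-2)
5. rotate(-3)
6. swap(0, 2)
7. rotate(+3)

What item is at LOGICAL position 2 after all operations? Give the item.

Answer: A

Derivation:
After op 1 (rotate(-2)): offset=3, physical=[A,B,C,D,E], logical=[D,E,A,B,C]
After op 2 (swap(2, 0)): offset=3, physical=[D,B,C,A,E], logical=[A,E,D,B,C]
After op 3 (rotate(+3)): offset=1, physical=[D,B,C,A,E], logical=[B,C,A,E,D]
After op 4 (rotate(-2)): offset=4, physical=[D,B,C,A,E], logical=[E,D,B,C,A]
After op 5 (rotate(-3)): offset=1, physical=[D,B,C,A,E], logical=[B,C,A,E,D]
After op 6 (swap(0, 2)): offset=1, physical=[D,A,C,B,E], logical=[A,C,B,E,D]
After op 7 (rotate(+3)): offset=4, physical=[D,A,C,B,E], logical=[E,D,A,C,B]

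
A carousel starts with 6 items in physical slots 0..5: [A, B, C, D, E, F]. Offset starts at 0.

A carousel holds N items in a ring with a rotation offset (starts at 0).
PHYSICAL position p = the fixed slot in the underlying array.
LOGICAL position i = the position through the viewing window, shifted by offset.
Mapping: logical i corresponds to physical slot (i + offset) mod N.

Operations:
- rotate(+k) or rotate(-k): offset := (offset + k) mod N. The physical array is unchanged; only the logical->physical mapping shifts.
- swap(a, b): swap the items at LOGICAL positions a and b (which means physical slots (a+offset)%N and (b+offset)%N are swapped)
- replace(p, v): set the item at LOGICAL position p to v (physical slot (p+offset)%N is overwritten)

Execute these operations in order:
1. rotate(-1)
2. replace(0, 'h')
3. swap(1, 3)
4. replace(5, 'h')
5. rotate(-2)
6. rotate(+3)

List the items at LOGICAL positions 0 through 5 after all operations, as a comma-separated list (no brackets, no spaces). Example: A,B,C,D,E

Answer: C,B,A,D,h,h

Derivation:
After op 1 (rotate(-1)): offset=5, physical=[A,B,C,D,E,F], logical=[F,A,B,C,D,E]
After op 2 (replace(0, 'h')): offset=5, physical=[A,B,C,D,E,h], logical=[h,A,B,C,D,E]
After op 3 (swap(1, 3)): offset=5, physical=[C,B,A,D,E,h], logical=[h,C,B,A,D,E]
After op 4 (replace(5, 'h')): offset=5, physical=[C,B,A,D,h,h], logical=[h,C,B,A,D,h]
After op 5 (rotate(-2)): offset=3, physical=[C,B,A,D,h,h], logical=[D,h,h,C,B,A]
After op 6 (rotate(+3)): offset=0, physical=[C,B,A,D,h,h], logical=[C,B,A,D,h,h]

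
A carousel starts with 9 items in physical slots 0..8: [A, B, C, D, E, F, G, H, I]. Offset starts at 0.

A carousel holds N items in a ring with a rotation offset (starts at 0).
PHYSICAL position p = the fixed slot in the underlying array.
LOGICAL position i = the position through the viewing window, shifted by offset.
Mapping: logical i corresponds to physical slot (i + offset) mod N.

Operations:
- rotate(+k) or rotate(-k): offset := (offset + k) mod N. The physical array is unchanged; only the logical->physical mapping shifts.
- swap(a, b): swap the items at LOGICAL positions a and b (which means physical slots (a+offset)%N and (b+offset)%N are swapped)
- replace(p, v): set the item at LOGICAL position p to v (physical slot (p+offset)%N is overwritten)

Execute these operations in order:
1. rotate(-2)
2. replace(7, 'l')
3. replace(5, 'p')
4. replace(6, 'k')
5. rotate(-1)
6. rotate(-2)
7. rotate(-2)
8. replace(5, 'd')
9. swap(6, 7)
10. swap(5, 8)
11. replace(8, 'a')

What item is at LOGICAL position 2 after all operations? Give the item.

Answer: k

Derivation:
After op 1 (rotate(-2)): offset=7, physical=[A,B,C,D,E,F,G,H,I], logical=[H,I,A,B,C,D,E,F,G]
After op 2 (replace(7, 'l')): offset=7, physical=[A,B,C,D,E,l,G,H,I], logical=[H,I,A,B,C,D,E,l,G]
After op 3 (replace(5, 'p')): offset=7, physical=[A,B,C,p,E,l,G,H,I], logical=[H,I,A,B,C,p,E,l,G]
After op 4 (replace(6, 'k')): offset=7, physical=[A,B,C,p,k,l,G,H,I], logical=[H,I,A,B,C,p,k,l,G]
After op 5 (rotate(-1)): offset=6, physical=[A,B,C,p,k,l,G,H,I], logical=[G,H,I,A,B,C,p,k,l]
After op 6 (rotate(-2)): offset=4, physical=[A,B,C,p,k,l,G,H,I], logical=[k,l,G,H,I,A,B,C,p]
After op 7 (rotate(-2)): offset=2, physical=[A,B,C,p,k,l,G,H,I], logical=[C,p,k,l,G,H,I,A,B]
After op 8 (replace(5, 'd')): offset=2, physical=[A,B,C,p,k,l,G,d,I], logical=[C,p,k,l,G,d,I,A,B]
After op 9 (swap(6, 7)): offset=2, physical=[I,B,C,p,k,l,G,d,A], logical=[C,p,k,l,G,d,A,I,B]
After op 10 (swap(5, 8)): offset=2, physical=[I,d,C,p,k,l,G,B,A], logical=[C,p,k,l,G,B,A,I,d]
After op 11 (replace(8, 'a')): offset=2, physical=[I,a,C,p,k,l,G,B,A], logical=[C,p,k,l,G,B,A,I,a]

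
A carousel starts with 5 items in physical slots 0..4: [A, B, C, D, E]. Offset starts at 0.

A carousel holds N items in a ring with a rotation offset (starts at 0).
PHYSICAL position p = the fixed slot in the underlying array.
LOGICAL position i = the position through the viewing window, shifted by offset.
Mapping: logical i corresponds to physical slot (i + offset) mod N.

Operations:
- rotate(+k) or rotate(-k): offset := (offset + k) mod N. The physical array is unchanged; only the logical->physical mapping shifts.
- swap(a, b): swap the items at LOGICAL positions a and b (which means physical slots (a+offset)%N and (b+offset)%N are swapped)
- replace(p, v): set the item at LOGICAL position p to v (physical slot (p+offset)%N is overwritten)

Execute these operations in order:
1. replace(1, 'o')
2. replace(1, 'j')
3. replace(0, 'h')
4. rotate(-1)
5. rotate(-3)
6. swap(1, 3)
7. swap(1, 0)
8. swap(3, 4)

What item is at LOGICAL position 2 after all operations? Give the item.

After op 1 (replace(1, 'o')): offset=0, physical=[A,o,C,D,E], logical=[A,o,C,D,E]
After op 2 (replace(1, 'j')): offset=0, physical=[A,j,C,D,E], logical=[A,j,C,D,E]
After op 3 (replace(0, 'h')): offset=0, physical=[h,j,C,D,E], logical=[h,j,C,D,E]
After op 4 (rotate(-1)): offset=4, physical=[h,j,C,D,E], logical=[E,h,j,C,D]
After op 5 (rotate(-3)): offset=1, physical=[h,j,C,D,E], logical=[j,C,D,E,h]
After op 6 (swap(1, 3)): offset=1, physical=[h,j,E,D,C], logical=[j,E,D,C,h]
After op 7 (swap(1, 0)): offset=1, physical=[h,E,j,D,C], logical=[E,j,D,C,h]
After op 8 (swap(3, 4)): offset=1, physical=[C,E,j,D,h], logical=[E,j,D,h,C]

Answer: D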